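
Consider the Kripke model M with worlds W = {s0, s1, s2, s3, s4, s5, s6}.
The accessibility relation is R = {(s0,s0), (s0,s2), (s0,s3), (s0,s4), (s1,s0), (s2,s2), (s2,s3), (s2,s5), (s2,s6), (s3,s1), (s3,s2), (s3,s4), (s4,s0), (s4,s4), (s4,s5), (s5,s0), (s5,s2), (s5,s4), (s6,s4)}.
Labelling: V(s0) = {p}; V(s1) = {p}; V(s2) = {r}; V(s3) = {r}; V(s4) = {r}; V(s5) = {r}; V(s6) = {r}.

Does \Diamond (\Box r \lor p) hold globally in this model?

Let φ = \Diamond (\Box r \lor p). Evaluate φ at each world:
  s0 (successors {s0, s2, s3, s4}): φ is true.
  s1 (successors {s0}): φ is true.
  s2 (successors {s2, s3, s5, s6}): φ is true.
  s3 (successors {s1, s2, s4}): φ is true.
  s4 (successors {s0, s4, s5}): φ is true.
  s5 (successors {s0, s2, s4}): φ is true.
  s6 (successors {s4}): φ is false.
Detail at s6 (counterexample):
  At s6: \Diamond (\Box r \lor p) requires \Box r \lor p at some successor in {s4}.
    At s4: \Box r \lor p is false.
  So \Diamond (\Box r \lor p) is false at s6.

No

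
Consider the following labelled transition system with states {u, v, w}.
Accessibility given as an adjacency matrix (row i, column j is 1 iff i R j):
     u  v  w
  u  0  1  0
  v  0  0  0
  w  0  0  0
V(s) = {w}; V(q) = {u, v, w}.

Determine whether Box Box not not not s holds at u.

Yes

At u: Box Box not not not s requires Box not not not s at every successor {v}.
    At v: no accessible worlds, so Box not not not s holds vacuously.
So Box Box not not not s is true at u.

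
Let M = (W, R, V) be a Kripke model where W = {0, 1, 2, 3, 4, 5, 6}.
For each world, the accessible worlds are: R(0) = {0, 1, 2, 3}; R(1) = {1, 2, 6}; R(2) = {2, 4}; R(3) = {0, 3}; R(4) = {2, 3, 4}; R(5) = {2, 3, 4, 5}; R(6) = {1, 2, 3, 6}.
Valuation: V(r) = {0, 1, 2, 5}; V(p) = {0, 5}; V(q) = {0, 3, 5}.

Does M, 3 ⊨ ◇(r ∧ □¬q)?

Recall that □ψ holds at a world iff ψ holds at every accessible world, and ◇ψ holds iff ψ holds at some accessible world.
At 3: ◇(r ∧ □¬q) requires r ∧ □¬q at some successor in {0, 3}.
  At 0: r ∧ □¬q is false.
  At 3: r ∧ □¬q is false.
So ◇(r ∧ □¬q) is false at 3.

No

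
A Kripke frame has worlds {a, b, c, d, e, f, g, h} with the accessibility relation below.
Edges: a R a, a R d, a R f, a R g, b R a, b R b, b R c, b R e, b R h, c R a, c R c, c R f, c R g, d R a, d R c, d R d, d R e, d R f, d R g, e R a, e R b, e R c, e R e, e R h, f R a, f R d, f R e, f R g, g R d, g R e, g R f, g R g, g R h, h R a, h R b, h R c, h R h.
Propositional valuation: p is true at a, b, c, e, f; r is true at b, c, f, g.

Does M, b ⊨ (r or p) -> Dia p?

Yes

Recall that Dia ψ holds at a world iff ψ holds at some accessible world.
At b: r or p is true, Dia p is true, so (r or p) -> Dia p is true.
  At b: Dia p requires p at some successor in {a, b, c, e, h}.
    p holds at a, so Dia p is true at b.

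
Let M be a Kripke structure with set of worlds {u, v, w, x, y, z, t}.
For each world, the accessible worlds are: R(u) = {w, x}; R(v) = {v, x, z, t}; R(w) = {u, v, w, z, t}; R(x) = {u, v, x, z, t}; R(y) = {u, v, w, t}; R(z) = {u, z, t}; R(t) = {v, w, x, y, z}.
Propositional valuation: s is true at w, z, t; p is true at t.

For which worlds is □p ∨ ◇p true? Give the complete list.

Let φ = □p ∨ ◇p. Evaluate φ at each world:
  u (successors {w, x}): φ is false.
  v (successors {v, x, z, t}): φ is true.
  w (successors {u, v, w, z, t}): φ is true.
  x (successors {u, v, x, z, t}): φ is true.
  y (successors {u, v, w, t}): φ is true.
  z (successors {u, z, t}): φ is true.
  t (successors {v, w, x, y, z}): φ is false.
For instance, at t:
  At t: □p is false, ◇p is false, so □p ∨ ◇p is false.
    At t: □p requires p at every successor {v, w, x, y, z}.
      p fails at v, so □p is false at t.
    At t: ◇p requires p at some successor in {v, w, x, y, z}.
      At v: p is false.
      At w: p is false.
      At x: p is false.
      At y: p is false.
      At z: p is false.
    So ◇p is false at t.
Satisfying worlds: {v, w, x, y, z}

v, w, x, y, z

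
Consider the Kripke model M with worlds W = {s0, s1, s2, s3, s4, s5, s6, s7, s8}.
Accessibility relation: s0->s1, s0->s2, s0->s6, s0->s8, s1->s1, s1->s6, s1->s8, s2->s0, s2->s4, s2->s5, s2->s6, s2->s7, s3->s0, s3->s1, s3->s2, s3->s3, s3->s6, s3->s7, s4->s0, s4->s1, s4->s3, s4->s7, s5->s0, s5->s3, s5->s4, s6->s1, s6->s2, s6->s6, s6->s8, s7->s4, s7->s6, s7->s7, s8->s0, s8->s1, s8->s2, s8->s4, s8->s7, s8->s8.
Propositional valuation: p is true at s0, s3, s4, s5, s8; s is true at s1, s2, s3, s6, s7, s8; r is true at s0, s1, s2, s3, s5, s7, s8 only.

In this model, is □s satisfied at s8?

At s8: □s requires s at every successor {s0, s1, s2, s4, s7, s8}.
  s fails at s0, so □s is false at s8.

No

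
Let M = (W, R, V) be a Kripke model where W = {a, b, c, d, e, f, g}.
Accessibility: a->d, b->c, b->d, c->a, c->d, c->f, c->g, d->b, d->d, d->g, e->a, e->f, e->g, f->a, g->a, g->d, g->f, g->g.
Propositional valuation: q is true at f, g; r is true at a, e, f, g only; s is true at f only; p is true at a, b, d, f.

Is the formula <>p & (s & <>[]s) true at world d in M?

No

At d: <>p is true, s & <>[]s is false, so <>p & (s & <>[]s) is false.
  At d: <>p requires p at some successor in {b, d, g}.
    p holds at b, so <>p is true at d.
  At d: s is false, <>[]s is false, so s & <>[]s is false.
    At d: <>[]s requires []s at some successor in {b, d, g}.
      At b: []s is false.
      At d: []s is false.
      At g: []s is false.
    So <>[]s is false at d.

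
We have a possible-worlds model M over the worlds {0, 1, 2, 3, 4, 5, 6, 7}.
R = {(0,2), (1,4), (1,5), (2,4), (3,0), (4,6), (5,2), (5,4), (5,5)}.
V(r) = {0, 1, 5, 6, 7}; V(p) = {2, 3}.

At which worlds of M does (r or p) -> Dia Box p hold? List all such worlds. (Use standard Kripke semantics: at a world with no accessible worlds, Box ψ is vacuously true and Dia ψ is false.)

Let φ = (r or p) -> Dia Box p. Evaluate φ at each world:
  0 (successors {2}): φ is false.
  1 (successors {4, 5}): φ is false.
  2 (successors {4}): φ is false.
  3 (successors {0}): φ is true.
  4 (successors {6}): φ is true.
  5 (successors {2, 4, 5}): φ is false.
  6 (successors ∅): φ is false.
  7 (successors ∅): φ is false.
For instance, at 3:
  At 3: r or p is true, Dia Box p is true, so (r or p) -> Dia Box p is true.
    At 3: Dia Box p requires Box p at some successor in {0}.
      Box p holds at 0, so Dia Box p is true at 3.
Satisfying worlds: {3, 4}

3, 4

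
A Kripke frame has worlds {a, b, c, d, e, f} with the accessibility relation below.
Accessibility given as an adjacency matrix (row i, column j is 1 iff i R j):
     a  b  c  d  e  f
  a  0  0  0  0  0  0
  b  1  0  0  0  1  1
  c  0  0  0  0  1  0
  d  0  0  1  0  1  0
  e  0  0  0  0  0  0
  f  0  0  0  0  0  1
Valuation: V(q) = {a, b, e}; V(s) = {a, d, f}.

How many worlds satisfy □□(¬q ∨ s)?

Recall that □ψ holds at a world iff ψ holds at every accessible world, and ◇ψ holds iff ψ holds at some accessible world.
Let φ = □□(¬q ∨ s). Evaluate φ at each world:
  a (successors ∅): φ is true.
  b (successors {a, e, f}): φ is true.
  c (successors {e}): φ is true.
  d (successors {c, e}): φ is false.
  e (successors ∅): φ is true.
  f (successors {f}): φ is true.
For instance, at c:
  At c: □□(¬q ∨ s) requires □(¬q ∨ s) at every successor {e}.
      At e: no accessible worlds, so □(¬q ∨ s) holds vacuously.
  So □□(¬q ∨ s) is true at c.
Satisfying worlds: {a, b, c, e, f}

5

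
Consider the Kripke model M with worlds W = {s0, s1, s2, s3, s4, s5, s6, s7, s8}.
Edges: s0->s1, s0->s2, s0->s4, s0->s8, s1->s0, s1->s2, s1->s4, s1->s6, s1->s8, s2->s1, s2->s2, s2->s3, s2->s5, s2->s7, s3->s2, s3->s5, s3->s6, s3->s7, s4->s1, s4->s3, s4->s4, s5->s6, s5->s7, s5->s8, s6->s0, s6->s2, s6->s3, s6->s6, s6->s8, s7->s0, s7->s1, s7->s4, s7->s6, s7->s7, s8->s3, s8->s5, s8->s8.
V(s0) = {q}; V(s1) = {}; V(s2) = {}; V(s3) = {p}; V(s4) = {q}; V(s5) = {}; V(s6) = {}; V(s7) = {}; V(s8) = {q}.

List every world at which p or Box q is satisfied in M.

Let φ = p or Box q. Evaluate φ at each world:
  s0 (successors {s1, s2, s4, s8}): φ is false.
  s1 (successors {s0, s2, s4, s6, s8}): φ is false.
  s2 (successors {s1, s2, s3, s5, s7}): φ is false.
  s3 (successors {s2, s5, s6, s7}): φ is true.
  s4 (successors {s1, s3, s4}): φ is false.
  s5 (successors {s6, s7, s8}): φ is false.
  s6 (successors {s0, s2, s3, s6, s8}): φ is false.
  s7 (successors {s0, s1, s4, s6, s7}): φ is false.
  s8 (successors {s3, s5, s8}): φ is false.
For instance, at s0:
  At s0: p is false, Box q is false, so p or Box q is false.
    At s0: Box q requires q at every successor {s1, s2, s4, s8}.
      q fails at s1, so Box q is false at s0.
Satisfying worlds: {s3}

s3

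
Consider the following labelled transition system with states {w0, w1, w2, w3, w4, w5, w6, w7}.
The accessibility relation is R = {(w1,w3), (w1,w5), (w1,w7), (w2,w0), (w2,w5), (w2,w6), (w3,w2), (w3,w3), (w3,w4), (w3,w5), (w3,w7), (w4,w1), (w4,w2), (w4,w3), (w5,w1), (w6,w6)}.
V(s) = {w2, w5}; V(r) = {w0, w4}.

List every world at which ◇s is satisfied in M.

w1, w2, w3, w4

Let φ = ◇s. Evaluate φ at each world:
  w0 (successors ∅): φ is false.
  w1 (successors {w3, w5, w7}): φ is true.
  w2 (successors {w0, w5, w6}): φ is true.
  w3 (successors {w2, w3, w4, w5, w7}): φ is true.
  w4 (successors {w1, w2, w3}): φ is true.
  w5 (successors {w1}): φ is false.
  w6 (successors {w6}): φ is false.
  w7 (successors ∅): φ is false.
For instance, at w4:
  At w4: ◇s requires s at some successor in {w1, w2, w3}.
    s holds at w2, so ◇s is true at w4.
Satisfying worlds: {w1, w2, w3, w4}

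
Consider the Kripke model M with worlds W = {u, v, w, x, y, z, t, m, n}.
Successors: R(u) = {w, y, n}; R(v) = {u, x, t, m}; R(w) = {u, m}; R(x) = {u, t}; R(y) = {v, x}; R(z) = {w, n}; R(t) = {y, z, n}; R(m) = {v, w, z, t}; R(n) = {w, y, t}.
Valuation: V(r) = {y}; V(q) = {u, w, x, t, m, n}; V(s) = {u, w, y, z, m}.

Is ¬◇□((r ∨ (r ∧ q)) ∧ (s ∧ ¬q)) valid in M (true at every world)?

Yes

Let φ = ¬◇□((r ∨ (r ∧ q)) ∧ (s ∧ ¬q)). Evaluate φ at each world:
  u (successors {w, y, n}): φ is true.
  v (successors {u, x, t, m}): φ is true.
  w (successors {u, m}): φ is true.
  x (successors {u, t}): φ is true.
  y (successors {v, x}): φ is true.
  z (successors {w, n}): φ is true.
  t (successors {y, z, n}): φ is true.
  m (successors {v, w, z, t}): φ is true.
  n (successors {w, y, t}): φ is true.
For instance, at t:
  At t: ◇□((r ∨ (r ∧ q)) ∧ (s ∧ ¬q)) is false, so ¬◇□((r ∨ (r ∧ q)) ∧ (s ∧ ¬q)) is true.
    At t: ◇□((r ∨ (r ∧ q)) ∧ (s ∧ ¬q)) requires □((r ∨ (r ∧ q)) ∧ (s ∧ ¬q)) at some successor in {y, z, n}.
      At y: □((r ∨ (r ∧ q)) ∧ (s ∧ ¬q)) is false.
      At z: □((r ∨ (r ∧ q)) ∧ (s ∧ ¬q)) is false.
      At n: □((r ∨ (r ∧ q)) ∧ (s ∧ ¬q)) is false.
    So ◇□((r ∨ (r ∧ q)) ∧ (s ∧ ¬q)) is false at t.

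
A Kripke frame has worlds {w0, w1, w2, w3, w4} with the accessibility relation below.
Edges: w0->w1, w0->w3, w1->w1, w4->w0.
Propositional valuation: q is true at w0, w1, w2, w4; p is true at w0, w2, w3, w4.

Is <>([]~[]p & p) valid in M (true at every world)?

No

Recall that []ψ holds at a world iff ψ holds at every accessible world, and <>ψ holds iff ψ holds at some accessible world.
Let φ = <>([]~[]p & p). Evaluate φ at each world:
  w0 (successors {w1, w3}): φ is true.
  w1 (successors {w1}): φ is false.
  w2 (successors ∅): φ is false.
  w3 (successors ∅): φ is false.
  w4 (successors {w0}): φ is false.
Detail at w1 (counterexample):
  At w1: <>([]~[]p & p) requires []~[]p & p at some successor in {w1}.
    At w1: []~[]p & p is false.
  So <>([]~[]p & p) is false at w1.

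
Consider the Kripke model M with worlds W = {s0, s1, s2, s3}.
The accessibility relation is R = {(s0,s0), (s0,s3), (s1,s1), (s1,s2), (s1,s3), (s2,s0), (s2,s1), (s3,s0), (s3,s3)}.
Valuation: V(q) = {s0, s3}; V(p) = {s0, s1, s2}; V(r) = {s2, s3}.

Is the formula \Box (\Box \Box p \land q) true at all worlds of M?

No

Recall that \Box ψ holds at a world iff ψ holds at every accessible world, and \Diamond ψ holds iff ψ holds at some accessible world.
Let φ = \Box (\Box \Box p \land q). Evaluate φ at each world:
  s0 (successors {s0, s3}): φ is false.
  s1 (successors {s1, s2, s3}): φ is false.
  s2 (successors {s0, s1}): φ is false.
  s3 (successors {s0, s3}): φ is false.
Detail at s0 (counterexample):
  At s0: \Box (\Box \Box p \land q) requires \Box \Box p \land q at every successor {s0, s3}.
    \Box \Box p \land q fails at s0, so \Box (\Box \Box p \land q) is false at s0.
      At s0: \Box \Box p is false, q is true, so \Box \Box p \land q is false.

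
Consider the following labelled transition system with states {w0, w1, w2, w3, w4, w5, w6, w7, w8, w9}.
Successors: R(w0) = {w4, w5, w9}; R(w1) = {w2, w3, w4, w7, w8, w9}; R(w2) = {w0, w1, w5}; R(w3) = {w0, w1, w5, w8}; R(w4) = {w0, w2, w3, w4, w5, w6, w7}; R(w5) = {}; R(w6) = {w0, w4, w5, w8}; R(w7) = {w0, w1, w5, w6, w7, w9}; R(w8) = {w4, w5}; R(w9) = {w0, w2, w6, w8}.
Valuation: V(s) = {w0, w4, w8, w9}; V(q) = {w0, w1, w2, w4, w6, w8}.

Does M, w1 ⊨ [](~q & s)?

No

Recall that []ψ holds at a world iff ψ holds at every accessible world, and <>ψ holds iff ψ holds at some accessible world.
At w1: [](~q & s) requires ~q & s at every successor {w2, w3, w4, w7, w8, w9}.
  ~q & s fails at w2, so [](~q & s) is false at w1.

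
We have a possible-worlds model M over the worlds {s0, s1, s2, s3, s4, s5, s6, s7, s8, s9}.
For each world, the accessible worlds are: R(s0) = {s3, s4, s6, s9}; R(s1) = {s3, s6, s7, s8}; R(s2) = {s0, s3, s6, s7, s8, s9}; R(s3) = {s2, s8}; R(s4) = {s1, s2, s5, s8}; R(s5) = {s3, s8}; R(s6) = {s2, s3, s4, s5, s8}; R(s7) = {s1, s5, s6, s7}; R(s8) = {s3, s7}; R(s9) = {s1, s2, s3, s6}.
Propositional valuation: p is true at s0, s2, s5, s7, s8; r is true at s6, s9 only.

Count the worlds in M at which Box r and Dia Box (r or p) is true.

0

Recall that Box ψ holds at a world iff ψ holds at every accessible world, and Dia ψ holds iff ψ holds at some accessible world.
Let φ = Box r and Dia Box (r or p). Evaluate φ at each world:
  s0 (successors {s3, s4, s6, s9}): φ is false.
  s1 (successors {s3, s6, s7, s8}): φ is false.
  s2 (successors {s0, s3, s6, s7, s8, s9}): φ is false.
  s3 (successors {s2, s8}): φ is false.
  s4 (successors {s1, s2, s5, s8}): φ is false.
  s5 (successors {s3, s8}): φ is false.
  s6 (successors {s2, s3, s4, s5, s8}): φ is false.
  s7 (successors {s1, s5, s6, s7}): φ is false.
  s8 (successors {s3, s7}): φ is false.
  s9 (successors {s1, s2, s3, s6}): φ is false.
For instance, at s8:
  At s8: Box r is false, Dia Box (r or p) is true, so Box r and Dia Box (r or p) is false.
    At s8: Box r requires r at every successor {s3, s7}.
      r fails at s3, so Box r is false at s8.
    At s8: Dia Box (r or p) requires Box (r or p) at some successor in {s3, s7}.
      Box (r or p) holds at s3, so Dia Box (r or p) is true at s8.
Satisfying worlds: none.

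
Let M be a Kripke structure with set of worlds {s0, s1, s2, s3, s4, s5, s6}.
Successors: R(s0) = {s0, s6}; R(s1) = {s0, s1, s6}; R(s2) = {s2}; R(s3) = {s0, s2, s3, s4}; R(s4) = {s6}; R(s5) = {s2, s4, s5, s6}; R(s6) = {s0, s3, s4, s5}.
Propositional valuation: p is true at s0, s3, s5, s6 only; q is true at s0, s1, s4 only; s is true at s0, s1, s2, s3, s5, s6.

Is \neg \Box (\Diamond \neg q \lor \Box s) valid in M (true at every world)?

Recall that \Box ψ holds at a world iff ψ holds at every accessible world, and \Diamond ψ holds iff ψ holds at some accessible world.
Let φ = \neg \Box (\Diamond \neg q \lor \Box s). Evaluate φ at each world:
  s0 (successors {s0, s6}): φ is false.
  s1 (successors {s0, s1, s6}): φ is false.
  s2 (successors {s2}): φ is false.
  s3 (successors {s0, s2, s3, s4}): φ is false.
  s4 (successors {s6}): φ is false.
  s5 (successors {s2, s4, s5, s6}): φ is false.
  s6 (successors {s0, s3, s4, s5}): φ is false.
Detail at s0 (counterexample):
  At s0: \Box (\Diamond \neg q \lor \Box s) is true, so \neg \Box (\Diamond \neg q \lor \Box s) is false.
    At s0: \Box (\Diamond \neg q \lor \Box s) requires \Diamond \neg q \lor \Box s at every successor {s0, s6}.
      At s0: \Diamond \neg q \lor \Box s is true.
      At s6: \Diamond \neg q \lor \Box s is true.
    So \Box (\Diamond \neg q \lor \Box s) is true at s0.

No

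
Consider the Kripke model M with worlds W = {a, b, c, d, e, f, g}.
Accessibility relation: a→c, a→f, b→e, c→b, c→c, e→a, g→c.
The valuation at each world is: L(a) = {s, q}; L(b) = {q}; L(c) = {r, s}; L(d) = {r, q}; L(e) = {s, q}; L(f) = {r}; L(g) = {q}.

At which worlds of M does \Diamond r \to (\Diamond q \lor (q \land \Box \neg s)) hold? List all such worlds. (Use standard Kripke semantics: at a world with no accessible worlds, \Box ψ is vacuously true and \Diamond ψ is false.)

b, c, d, e, f

Let φ = \Diamond r \to (\Diamond q \lor (q \land \Box \neg s)). Evaluate φ at each world:
  a (successors {c, f}): φ is false.
  b (successors {e}): φ is true.
  c (successors {b, c}): φ is true.
  d (successors ∅): φ is true.
  e (successors {a}): φ is true.
  f (successors ∅): φ is true.
  g (successors {c}): φ is false.
For instance, at g:
  At g: \Diamond r is true, \Diamond q \lor (q \land \Box \neg s) is false, so \Diamond r \to (\Diamond q \lor (q \land \Box \neg s)) is false.
    At g: \Diamond r requires r at some successor in {c}.
      r holds at c, so \Diamond r is true at g.
    At g: \Diamond q is false, q \land \Box \neg s is false, so \Diamond q \lor (q \land \Box \neg s) is false.
      At g: \Diamond q requires q at some successor in {c}.
        At c: q is false.
      So \Diamond q is false at g.
      At g: q is true, \Box \neg s is false, so q \land \Box \neg s is false.
Satisfying worlds: {b, c, d, e, f}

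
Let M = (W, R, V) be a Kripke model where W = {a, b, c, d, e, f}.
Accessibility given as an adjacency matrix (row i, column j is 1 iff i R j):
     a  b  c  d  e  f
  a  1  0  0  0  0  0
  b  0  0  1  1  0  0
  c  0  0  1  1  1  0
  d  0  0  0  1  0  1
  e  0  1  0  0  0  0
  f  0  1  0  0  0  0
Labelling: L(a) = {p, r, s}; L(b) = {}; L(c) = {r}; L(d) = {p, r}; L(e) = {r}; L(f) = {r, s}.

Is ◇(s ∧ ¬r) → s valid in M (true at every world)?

Recall that ◇ψ holds at a world iff ψ holds at some accessible world.
Let φ = ◇(s ∧ ¬r) → s. Evaluate φ at each world:
  a (successors {a}): φ is true.
  b (successors {c, d}): φ is true.
  c (successors {c, d, e}): φ is true.
  d (successors {d, f}): φ is true.
  e (successors {b}): φ is true.
  f (successors {b}): φ is true.
For instance, at d:
  At d: ◇(s ∧ ¬r) is false, s is false, so ◇(s ∧ ¬r) → s is true.
    At d: ◇(s ∧ ¬r) requires s ∧ ¬r at some successor in {d, f}.
      At d: s ∧ ¬r is false.
      At f: s ∧ ¬r is false.
    So ◇(s ∧ ¬r) is false at d.

Yes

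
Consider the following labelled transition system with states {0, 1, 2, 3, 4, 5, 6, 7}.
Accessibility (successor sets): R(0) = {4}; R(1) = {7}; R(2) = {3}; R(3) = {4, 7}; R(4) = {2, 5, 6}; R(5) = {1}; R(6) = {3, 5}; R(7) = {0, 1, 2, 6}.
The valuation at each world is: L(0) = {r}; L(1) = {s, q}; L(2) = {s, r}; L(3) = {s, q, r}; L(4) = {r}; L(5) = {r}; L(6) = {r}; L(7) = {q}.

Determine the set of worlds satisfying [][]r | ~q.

0, 2, 4, 5, 6

Recall that []ψ holds at a world iff ψ holds at every accessible world, and <>ψ holds iff ψ holds at some accessible world.
Let φ = [][]r | ~q. Evaluate φ at each world:
  0 (successors {4}): φ is true.
  1 (successors {7}): φ is false.
  2 (successors {3}): φ is true.
  3 (successors {4, 7}): φ is false.
  4 (successors {2, 5, 6}): φ is true.
  5 (successors {1}): φ is true.
  6 (successors {3, 5}): φ is true.
  7 (successors {0, 1, 2, 6}): φ is false.
For instance, at 4:
  At 4: [][]r is false, ~q is true, so [][]r | ~q is true.
    At 4: [][]r requires []r at every successor {2, 5, 6}.
      []r fails at 5, so [][]r is false at 4.
Satisfying worlds: {0, 2, 4, 5, 6}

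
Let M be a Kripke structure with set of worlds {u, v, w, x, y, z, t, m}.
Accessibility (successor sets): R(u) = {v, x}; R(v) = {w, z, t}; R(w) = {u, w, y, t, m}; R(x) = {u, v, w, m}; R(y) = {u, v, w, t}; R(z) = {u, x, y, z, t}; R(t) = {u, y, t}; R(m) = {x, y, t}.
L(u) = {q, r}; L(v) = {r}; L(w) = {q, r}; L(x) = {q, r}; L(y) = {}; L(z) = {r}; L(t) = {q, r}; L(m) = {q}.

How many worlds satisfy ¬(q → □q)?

Recall that □ψ holds at a world iff ψ holds at every accessible world, and ◇ψ holds iff ψ holds at some accessible world.
Let φ = ¬(q → □q). Evaluate φ at each world:
  u (successors {v, x}): φ is true.
  v (successors {w, z, t}): φ is false.
  w (successors {u, w, y, t, m}): φ is true.
  x (successors {u, v, w, m}): φ is true.
  y (successors {u, v, w, t}): φ is false.
  z (successors {u, x, y, z, t}): φ is false.
  t (successors {u, y, t}): φ is true.
  m (successors {x, y, t}): φ is true.
For instance, at w:
  At w: q → □q is false, so ¬(q → □q) is true.
    At w: q is true, □q is false, so q → □q is false.
      At w: □q requires q at every successor {u, w, y, t, m}.
        q fails at y, so □q is false at w.
Satisfying worlds: {u, w, x, t, m}

5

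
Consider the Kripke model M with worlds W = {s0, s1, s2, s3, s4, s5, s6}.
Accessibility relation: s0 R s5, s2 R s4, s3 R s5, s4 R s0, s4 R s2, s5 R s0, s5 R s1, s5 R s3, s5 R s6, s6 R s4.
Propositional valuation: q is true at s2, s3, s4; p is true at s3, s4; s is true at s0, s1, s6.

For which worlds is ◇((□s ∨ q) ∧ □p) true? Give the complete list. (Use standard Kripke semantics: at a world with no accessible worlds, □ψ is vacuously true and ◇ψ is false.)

s4, s5

Recall that □ψ holds at a world iff ψ holds at every accessible world, and ◇ψ holds iff ψ holds at some accessible world.
Let φ = ◇((□s ∨ q) ∧ □p). Evaluate φ at each world:
  s0 (successors {s5}): φ is false.
  s1 (successors ∅): φ is false.
  s2 (successors {s4}): φ is false.
  s3 (successors {s5}): φ is false.
  s4 (successors {s0, s2}): φ is true.
  s5 (successors {s0, s1, s3, s6}): φ is true.
  s6 (successors {s4}): φ is false.
For instance, at s6:
  At s6: ◇((□s ∨ q) ∧ □p) requires (□s ∨ q) ∧ □p at some successor in {s4}.
    At s4: (□s ∨ q) ∧ □p is false.
  So ◇((□s ∨ q) ∧ □p) is false at s6.
Satisfying worlds: {s4, s5}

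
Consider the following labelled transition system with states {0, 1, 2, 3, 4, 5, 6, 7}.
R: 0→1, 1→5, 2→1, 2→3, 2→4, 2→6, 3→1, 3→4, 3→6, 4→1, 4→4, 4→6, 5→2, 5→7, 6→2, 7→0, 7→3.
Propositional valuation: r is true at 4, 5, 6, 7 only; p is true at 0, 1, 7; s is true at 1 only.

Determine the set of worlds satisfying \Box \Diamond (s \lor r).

0, 1, 6, 7

Let φ = \Box \Diamond (s \lor r). Evaluate φ at each world:
  0 (successors {1}): φ is true.
  1 (successors {5}): φ is true.
  2 (successors {1, 3, 4, 6}): φ is false.
  3 (successors {1, 4, 6}): φ is false.
  4 (successors {1, 4, 6}): φ is false.
  5 (successors {2, 7}): φ is false.
  6 (successors {2}): φ is true.
  7 (successors {0, 3}): φ is true.
For instance, at 0:
  At 0: \Box \Diamond (s \lor r) requires \Diamond (s \lor r) at every successor {1}.
      At 1: \Diamond (s \lor r) requires s \lor r at some successor in {5}.
        s \lor r holds at 5, so \Diamond (s \lor r) is true at 1.
  So \Box \Diamond (s \lor r) is true at 0.
Satisfying worlds: {0, 1, 6, 7}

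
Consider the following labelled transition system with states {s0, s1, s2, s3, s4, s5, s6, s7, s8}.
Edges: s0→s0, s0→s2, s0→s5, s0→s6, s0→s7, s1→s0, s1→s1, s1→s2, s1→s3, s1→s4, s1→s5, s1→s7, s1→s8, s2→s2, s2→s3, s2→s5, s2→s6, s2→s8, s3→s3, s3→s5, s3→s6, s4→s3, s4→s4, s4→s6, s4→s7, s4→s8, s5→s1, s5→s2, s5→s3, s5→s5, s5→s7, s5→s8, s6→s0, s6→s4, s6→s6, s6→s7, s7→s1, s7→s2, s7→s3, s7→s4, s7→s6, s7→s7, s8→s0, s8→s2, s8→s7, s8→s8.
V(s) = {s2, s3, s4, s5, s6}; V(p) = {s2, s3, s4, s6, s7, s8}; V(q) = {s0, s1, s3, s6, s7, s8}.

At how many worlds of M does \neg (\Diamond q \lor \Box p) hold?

0

Recall that \Box ψ holds at a world iff ψ holds at every accessible world, and \Diamond ψ holds iff ψ holds at some accessible world.
Let φ = \neg (\Diamond q \lor \Box p). Evaluate φ at each world:
  s0 (successors {s0, s2, s5, s6, s7}): φ is false.
  s1 (successors {s0, s1, s2, s3, s4, s5, s7, s8}): φ is false.
  s2 (successors {s2, s3, s5, s6, s8}): φ is false.
  s3 (successors {s3, s5, s6}): φ is false.
  s4 (successors {s3, s4, s6, s7, s8}): φ is false.
  s5 (successors {s1, s2, s3, s5, s7, s8}): φ is false.
  s6 (successors {s0, s4, s6, s7}): φ is false.
  s7 (successors {s1, s2, s3, s4, s6, s7}): φ is false.
  s8 (successors {s0, s2, s7, s8}): φ is false.
For instance, at s8:
  At s8: \Diamond q \lor \Box p is true, so \neg (\Diamond q \lor \Box p) is false.
    At s8: \Diamond q is true, \Box p is false, so \Diamond q \lor \Box p is true.
      At s8: \Diamond q requires q at some successor in {s0, s2, s7, s8}.
        q holds at s0, so \Diamond q is true at s8.
      At s8: \Box p requires p at every successor {s0, s2, s7, s8}.
        p fails at s0, so \Box p is false at s8.
Satisfying worlds: none.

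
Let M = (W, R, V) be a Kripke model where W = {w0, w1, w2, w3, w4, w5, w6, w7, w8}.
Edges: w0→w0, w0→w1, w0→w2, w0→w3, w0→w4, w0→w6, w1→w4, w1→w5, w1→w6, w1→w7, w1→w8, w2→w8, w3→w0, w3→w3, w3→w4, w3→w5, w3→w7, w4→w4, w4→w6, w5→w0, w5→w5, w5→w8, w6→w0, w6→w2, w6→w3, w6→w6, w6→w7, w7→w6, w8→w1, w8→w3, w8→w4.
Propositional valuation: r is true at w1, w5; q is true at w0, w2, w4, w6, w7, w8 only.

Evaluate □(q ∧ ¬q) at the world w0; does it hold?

Recall that □ψ holds at a world iff ψ holds at every accessible world, and ◇ψ holds iff ψ holds at some accessible world.
At w0: □(q ∧ ¬q) requires q ∧ ¬q at every successor {w0, w1, w2, w3, w4, w6}.
  q ∧ ¬q fails at w0, so □(q ∧ ¬q) is false at w0.

No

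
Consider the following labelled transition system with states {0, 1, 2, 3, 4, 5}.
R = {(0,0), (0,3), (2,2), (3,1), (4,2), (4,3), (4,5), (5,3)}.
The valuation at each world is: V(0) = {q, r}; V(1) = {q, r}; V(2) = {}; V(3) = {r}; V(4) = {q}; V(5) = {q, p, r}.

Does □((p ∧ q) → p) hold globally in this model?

Let φ = □((p ∧ q) → p). Evaluate φ at each world:
  0 (successors {0, 3}): φ is true.
  1 (successors ∅): φ is true.
  2 (successors {2}): φ is true.
  3 (successors {1}): φ is true.
  4 (successors {2, 3, 5}): φ is true.
  5 (successors {3}): φ is true.
For instance, at 3:
  At 3: □((p ∧ q) → p) requires (p ∧ q) → p at every successor {1}.
    At 1: (p ∧ q) → p is true.
  So □((p ∧ q) → p) is true at 3.

Yes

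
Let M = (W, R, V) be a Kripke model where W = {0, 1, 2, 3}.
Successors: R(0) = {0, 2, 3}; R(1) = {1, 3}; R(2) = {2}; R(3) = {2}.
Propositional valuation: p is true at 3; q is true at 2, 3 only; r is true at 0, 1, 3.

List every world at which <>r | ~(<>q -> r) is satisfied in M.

0, 1, 2

Let φ = <>r | ~(<>q -> r). Evaluate φ at each world:
  0 (successors {0, 2, 3}): φ is true.
  1 (successors {1, 3}): φ is true.
  2 (successors {2}): φ is true.
  3 (successors {2}): φ is false.
For instance, at 2:
  At 2: <>r is false, ~(<>q -> r) is true, so <>r | ~(<>q -> r) is true.
    At 2: <>r requires r at some successor in {2}.
      At 2: r is false.
    So <>r is false at 2.
    At 2: <>q -> r is false, so ~(<>q -> r) is true.
      At 2: <>q is true, r is false, so <>q -> r is false.
Satisfying worlds: {0, 1, 2}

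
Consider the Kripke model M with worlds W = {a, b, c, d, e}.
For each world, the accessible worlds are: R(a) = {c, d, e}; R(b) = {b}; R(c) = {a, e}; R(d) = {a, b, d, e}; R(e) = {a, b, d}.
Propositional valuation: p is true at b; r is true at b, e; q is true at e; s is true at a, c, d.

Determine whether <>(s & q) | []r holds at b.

Yes

At b: <>(s & q) is false, []r is true, so <>(s & q) | []r is true.
  At b: <>(s & q) requires s & q at some successor in {b}.
    At b: s & q is false.
  So <>(s & q) is false at b.
  At b: []r requires r at every successor {b}.
    At b: r is true.
  So []r is true at b.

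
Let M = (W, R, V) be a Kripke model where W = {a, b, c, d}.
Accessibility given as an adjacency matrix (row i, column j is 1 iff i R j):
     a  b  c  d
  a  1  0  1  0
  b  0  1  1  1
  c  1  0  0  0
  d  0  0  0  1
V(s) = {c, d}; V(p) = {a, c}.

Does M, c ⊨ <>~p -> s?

At c: <>~p is false, s is true, so <>~p -> s is true.
  At c: <>~p requires ~p at some successor in {a}.
    At a: ~p is false.
  So <>~p is false at c.

Yes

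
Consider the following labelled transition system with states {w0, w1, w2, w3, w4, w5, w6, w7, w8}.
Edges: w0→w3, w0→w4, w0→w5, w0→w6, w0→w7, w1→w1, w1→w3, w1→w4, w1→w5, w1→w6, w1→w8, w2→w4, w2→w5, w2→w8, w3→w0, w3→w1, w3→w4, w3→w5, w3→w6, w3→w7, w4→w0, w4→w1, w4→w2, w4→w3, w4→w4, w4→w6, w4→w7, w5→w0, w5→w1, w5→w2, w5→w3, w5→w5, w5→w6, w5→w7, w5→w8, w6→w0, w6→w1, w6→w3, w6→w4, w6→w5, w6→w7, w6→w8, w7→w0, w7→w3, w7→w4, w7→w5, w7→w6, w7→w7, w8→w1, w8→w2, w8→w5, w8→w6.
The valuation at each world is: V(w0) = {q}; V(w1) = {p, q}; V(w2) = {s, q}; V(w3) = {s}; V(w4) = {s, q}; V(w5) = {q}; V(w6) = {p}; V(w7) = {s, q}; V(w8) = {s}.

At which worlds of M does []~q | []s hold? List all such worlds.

none

Let φ = []~q | []s. Evaluate φ at each world:
  w0 (successors {w3, w4, w5, w6, w7}): φ is false.
  w1 (successors {w1, w3, w4, w5, w6, w8}): φ is false.
  w2 (successors {w4, w5, w8}): φ is false.
  w3 (successors {w0, w1, w4, w5, w6, w7}): φ is false.
  w4 (successors {w0, w1, w2, w3, w4, w6, w7}): φ is false.
  w5 (successors {w0, w1, w2, w3, w5, w6, w7, w8}): φ is false.
  w6 (successors {w0, w1, w3, w4, w5, w7, w8}): φ is false.
  w7 (successors {w0, w3, w4, w5, w6, w7}): φ is false.
  w8 (successors {w1, w2, w5, w6}): φ is false.
For instance, at w5:
  At w5: []~q is false, []s is false, so []~q | []s is false.
    At w5: []~q requires ~q at every successor {w0, w1, w2, w3, w5, w6, w7, w8}.
      ~q fails at w0, so []~q is false at w5.
    At w5: []s requires s at every successor {w0, w1, w2, w3, w5, w6, w7, w8}.
      s fails at w0, so []s is false at w5.
Satisfying worlds: none.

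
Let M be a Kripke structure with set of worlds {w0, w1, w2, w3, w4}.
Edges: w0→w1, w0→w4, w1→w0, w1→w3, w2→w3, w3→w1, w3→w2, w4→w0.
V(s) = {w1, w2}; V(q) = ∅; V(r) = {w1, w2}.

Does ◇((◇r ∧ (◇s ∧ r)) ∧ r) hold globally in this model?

No

Let φ = ◇((◇r ∧ (◇s ∧ r)) ∧ r). Evaluate φ at each world:
  w0 (successors {w1, w4}): φ is false.
  w1 (successors {w0, w3}): φ is false.
  w2 (successors {w3}): φ is false.
  w3 (successors {w1, w2}): φ is false.
  w4 (successors {w0}): φ is false.
Detail at w0 (counterexample):
  At w0: ◇((◇r ∧ (◇s ∧ r)) ∧ r) requires (◇r ∧ (◇s ∧ r)) ∧ r at some successor in {w1, w4}.
    At w1: (◇r ∧ (◇s ∧ r)) ∧ r is false.
    At w4: (◇r ∧ (◇s ∧ r)) ∧ r is false.
  So ◇((◇r ∧ (◇s ∧ r)) ∧ r) is false at w0.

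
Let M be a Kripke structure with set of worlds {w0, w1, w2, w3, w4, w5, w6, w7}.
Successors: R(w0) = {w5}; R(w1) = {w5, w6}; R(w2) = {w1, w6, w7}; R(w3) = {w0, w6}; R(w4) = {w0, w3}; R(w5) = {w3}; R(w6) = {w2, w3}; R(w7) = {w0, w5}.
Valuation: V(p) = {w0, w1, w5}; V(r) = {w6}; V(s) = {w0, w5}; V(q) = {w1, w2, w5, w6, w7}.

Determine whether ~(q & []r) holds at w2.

Yes

Recall that []ψ holds at a world iff ψ holds at every accessible world, and <>ψ holds iff ψ holds at some accessible world.
At w2: q & []r is false, so ~(q & []r) is true.
  At w2: q is true, []r is false, so q & []r is false.
    At w2: []r requires r at every successor {w1, w6, w7}.
      r fails at w1, so []r is false at w2.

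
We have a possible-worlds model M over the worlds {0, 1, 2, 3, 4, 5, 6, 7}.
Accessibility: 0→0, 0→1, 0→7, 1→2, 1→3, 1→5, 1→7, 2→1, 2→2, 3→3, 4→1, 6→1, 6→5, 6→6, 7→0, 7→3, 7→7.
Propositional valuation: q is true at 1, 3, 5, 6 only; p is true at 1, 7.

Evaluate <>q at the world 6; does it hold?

At 6: <>q requires q at some successor in {1, 5, 6}.
  q holds at 1, so <>q is true at 6.

Yes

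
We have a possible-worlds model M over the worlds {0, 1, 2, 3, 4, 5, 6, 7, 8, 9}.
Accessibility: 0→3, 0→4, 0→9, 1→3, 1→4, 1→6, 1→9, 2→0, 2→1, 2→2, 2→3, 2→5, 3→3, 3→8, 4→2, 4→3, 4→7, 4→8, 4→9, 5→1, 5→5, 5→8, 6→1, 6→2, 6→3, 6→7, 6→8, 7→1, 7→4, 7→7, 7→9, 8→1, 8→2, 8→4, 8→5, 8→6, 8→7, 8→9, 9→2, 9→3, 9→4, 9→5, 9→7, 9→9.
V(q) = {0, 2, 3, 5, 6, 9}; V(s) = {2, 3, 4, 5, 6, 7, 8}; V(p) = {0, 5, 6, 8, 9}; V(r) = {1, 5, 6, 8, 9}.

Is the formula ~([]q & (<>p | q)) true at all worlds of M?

Yes

Let φ = ~([]q & (<>p | q)). Evaluate φ at each world:
  0 (successors {3, 4, 9}): φ is true.
  1 (successors {3, 4, 6, 9}): φ is true.
  2 (successors {0, 1, 2, 3, 5}): φ is true.
  3 (successors {3, 8}): φ is true.
  4 (successors {2, 3, 7, 8, 9}): φ is true.
  5 (successors {1, 5, 8}): φ is true.
  6 (successors {1, 2, 3, 7, 8}): φ is true.
  7 (successors {1, 4, 7, 9}): φ is true.
  8 (successors {1, 2, 4, 5, 6, 7, 9}): φ is true.
  9 (successors {2, 3, 4, 5, 7, 9}): φ is true.
For instance, at 6:
  At 6: []q & (<>p | q) is false, so ~([]q & (<>p | q)) is true.
    At 6: []q is false, <>p | q is true, so []q & (<>p | q) is false.
      At 6: []q requires q at every successor {1, 2, 3, 7, 8}.
        q fails at 1, so []q is false at 6.
      At 6: <>p is true, q is true, so <>p | q is true.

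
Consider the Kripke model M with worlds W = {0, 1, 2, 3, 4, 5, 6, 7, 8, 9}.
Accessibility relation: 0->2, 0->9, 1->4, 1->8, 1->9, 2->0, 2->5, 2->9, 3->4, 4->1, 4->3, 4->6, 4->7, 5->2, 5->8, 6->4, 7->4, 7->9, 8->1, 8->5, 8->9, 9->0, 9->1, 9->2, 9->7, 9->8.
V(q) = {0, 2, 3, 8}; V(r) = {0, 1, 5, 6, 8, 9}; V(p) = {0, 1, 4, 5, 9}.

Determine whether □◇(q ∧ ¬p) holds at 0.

At 0: □◇(q ∧ ¬p) requires ◇(q ∧ ¬p) at every successor {2, 9}.
  ◇(q ∧ ¬p) fails at 2, so □◇(q ∧ ¬p) is false at 0.
    At 2: ◇(q ∧ ¬p) requires q ∧ ¬p at some successor in {0, 5, 9}.
      At 0: q ∧ ¬p is false.
      At 5: q ∧ ¬p is false.
      At 9: q ∧ ¬p is false.
    So ◇(q ∧ ¬p) is false at 2.

No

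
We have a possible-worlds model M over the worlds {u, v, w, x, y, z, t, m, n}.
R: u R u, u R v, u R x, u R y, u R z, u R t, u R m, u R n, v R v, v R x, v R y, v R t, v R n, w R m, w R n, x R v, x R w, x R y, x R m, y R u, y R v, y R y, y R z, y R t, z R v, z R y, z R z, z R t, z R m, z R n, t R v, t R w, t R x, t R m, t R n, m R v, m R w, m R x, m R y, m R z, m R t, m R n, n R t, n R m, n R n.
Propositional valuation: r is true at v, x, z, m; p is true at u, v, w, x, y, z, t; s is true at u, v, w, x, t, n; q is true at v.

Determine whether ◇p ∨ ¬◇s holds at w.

Recall that ◇ψ holds at a world iff ψ holds at some accessible world.
At w: ◇p is false, ¬◇s is false, so ◇p ∨ ¬◇s is false.
  At w: ◇p requires p at some successor in {m, n}.
    At m: p is false.
    At n: p is false.
  So ◇p is false at w.
  At w: ◇s is true, so ¬◇s is false.
    At w: ◇s requires s at some successor in {m, n}.
      s holds at n, so ◇s is true at w.

No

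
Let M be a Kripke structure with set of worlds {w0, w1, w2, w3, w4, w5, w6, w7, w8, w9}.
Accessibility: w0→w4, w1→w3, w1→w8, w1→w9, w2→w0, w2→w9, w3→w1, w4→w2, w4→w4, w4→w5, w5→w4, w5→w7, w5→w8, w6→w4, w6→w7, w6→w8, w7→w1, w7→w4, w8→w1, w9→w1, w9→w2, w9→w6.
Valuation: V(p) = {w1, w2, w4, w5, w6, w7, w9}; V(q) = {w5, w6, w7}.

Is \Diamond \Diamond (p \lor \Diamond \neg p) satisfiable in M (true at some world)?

Let φ = \Diamond \Diamond (p \lor \Diamond \neg p). Evaluate φ at each world:
  w0 (successors {w4}): φ is true.
  w1 (successors {w3, w8, w9}): φ is true.
  w2 (successors {w0, w9}): φ is true.
  w3 (successors {w1}): φ is true.
  w4 (successors {w2, w4, w5}): φ is true.
  w5 (successors {w4, w7, w8}): φ is true.
  w6 (successors {w4, w7, w8}): φ is true.
  w7 (successors {w1, w4}): φ is true.
  w8 (successors {w1}): φ is true.
  w9 (successors {w1, w2, w6}): φ is true.
Detail at w0 (witness):
  At w0: \Diamond \Diamond (p \lor \Diamond \neg p) requires \Diamond (p \lor \Diamond \neg p) at some successor in {w4}.
    \Diamond (p \lor \Diamond \neg p) holds at w4, so \Diamond \Diamond (p \lor \Diamond \neg p) is true at w0.
      At w4: \Diamond (p \lor \Diamond \neg p) requires p \lor \Diamond \neg p at some successor in {w2, w4, w5}.
        p \lor \Diamond \neg p holds at w2, so \Diamond (p \lor \Diamond \neg p) is true at w4.

Yes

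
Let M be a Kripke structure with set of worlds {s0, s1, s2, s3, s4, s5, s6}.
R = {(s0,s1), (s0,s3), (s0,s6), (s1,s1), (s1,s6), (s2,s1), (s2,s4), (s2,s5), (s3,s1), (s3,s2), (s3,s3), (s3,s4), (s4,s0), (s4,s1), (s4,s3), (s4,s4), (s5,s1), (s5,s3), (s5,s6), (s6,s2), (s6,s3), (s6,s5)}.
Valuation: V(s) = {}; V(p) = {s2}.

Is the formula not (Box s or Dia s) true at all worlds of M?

Yes

Let φ = not (Box s or Dia s). Evaluate φ at each world:
  s0 (successors {s1, s3, s6}): φ is true.
  s1 (successors {s1, s6}): φ is true.
  s2 (successors {s1, s4, s5}): φ is true.
  s3 (successors {s1, s2, s3, s4}): φ is true.
  s4 (successors {s0, s1, s3, s4}): φ is true.
  s5 (successors {s1, s3, s6}): φ is true.
  s6 (successors {s2, s3, s5}): φ is true.
For instance, at s5:
  At s5: Box s or Dia s is false, so not (Box s or Dia s) is true.
    At s5: Box s is false, Dia s is false, so Box s or Dia s is false.
      At s5: Box s requires s at every successor {s1, s3, s6}.
        s fails at s1, so Box s is false at s5.
      At s5: Dia s requires s at some successor in {s1, s3, s6}.
        At s1: s is false.
        At s3: s is false.
        At s6: s is false.
      So Dia s is false at s5.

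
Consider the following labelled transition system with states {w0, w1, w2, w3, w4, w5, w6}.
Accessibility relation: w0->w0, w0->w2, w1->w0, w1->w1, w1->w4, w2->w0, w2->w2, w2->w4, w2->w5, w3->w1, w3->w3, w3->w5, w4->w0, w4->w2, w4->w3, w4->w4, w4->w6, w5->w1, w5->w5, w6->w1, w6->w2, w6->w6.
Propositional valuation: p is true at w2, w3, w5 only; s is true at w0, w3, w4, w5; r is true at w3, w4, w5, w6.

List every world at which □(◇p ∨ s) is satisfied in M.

w0, w2, w4

Recall that □ψ holds at a world iff ψ holds at every accessible world, and ◇ψ holds iff ψ holds at some accessible world.
Let φ = □(◇p ∨ s). Evaluate φ at each world:
  w0 (successors {w0, w2}): φ is true.
  w1 (successors {w0, w1, w4}): φ is false.
  w2 (successors {w0, w2, w4, w5}): φ is true.
  w3 (successors {w1, w3, w5}): φ is false.
  w4 (successors {w0, w2, w3, w4, w6}): φ is true.
  w5 (successors {w1, w5}): φ is false.
  w6 (successors {w1, w2, w6}): φ is false.
For instance, at w3:
  At w3: □(◇p ∨ s) requires ◇p ∨ s at every successor {w1, w3, w5}.
    ◇p ∨ s fails at w1, so □(◇p ∨ s) is false at w3.
      At w1: ◇p is false, s is false, so ◇p ∨ s is false.
Satisfying worlds: {w0, w2, w4}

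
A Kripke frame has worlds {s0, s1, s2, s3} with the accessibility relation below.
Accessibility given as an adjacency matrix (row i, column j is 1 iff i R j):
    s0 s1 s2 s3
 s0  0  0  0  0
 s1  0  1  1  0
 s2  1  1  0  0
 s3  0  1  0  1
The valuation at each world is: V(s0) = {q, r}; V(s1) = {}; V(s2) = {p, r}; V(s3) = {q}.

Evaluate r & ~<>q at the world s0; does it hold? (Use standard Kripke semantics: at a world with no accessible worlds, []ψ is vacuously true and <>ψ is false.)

Yes

Recall that <>ψ holds at a world iff ψ holds at some accessible world.
At s0: r is true, ~<>q is true, so r & ~<>q is true.
  At s0: <>q is false, so ~<>q is true.
    At s0: no accessible worlds, so <>q is false.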